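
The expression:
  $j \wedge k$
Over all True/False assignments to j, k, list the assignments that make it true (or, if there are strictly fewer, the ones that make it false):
is true only for:
  j=True, k=True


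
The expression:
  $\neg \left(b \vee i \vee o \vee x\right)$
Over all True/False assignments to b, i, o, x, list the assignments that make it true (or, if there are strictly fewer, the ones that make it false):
is true only for:
  b=False, i=False, o=False, x=False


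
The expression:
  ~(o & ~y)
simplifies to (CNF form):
y | ~o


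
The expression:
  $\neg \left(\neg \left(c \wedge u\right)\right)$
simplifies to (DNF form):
$c \wedge u$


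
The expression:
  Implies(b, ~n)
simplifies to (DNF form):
~b | ~n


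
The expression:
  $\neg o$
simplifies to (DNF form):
$\neg o$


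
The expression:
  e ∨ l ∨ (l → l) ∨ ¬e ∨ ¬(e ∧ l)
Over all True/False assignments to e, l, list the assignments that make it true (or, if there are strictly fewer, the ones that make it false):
is always true.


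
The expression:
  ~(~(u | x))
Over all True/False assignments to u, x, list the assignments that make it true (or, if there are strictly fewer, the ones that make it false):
is false only for:
  u=False, x=False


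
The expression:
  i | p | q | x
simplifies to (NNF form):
i | p | q | x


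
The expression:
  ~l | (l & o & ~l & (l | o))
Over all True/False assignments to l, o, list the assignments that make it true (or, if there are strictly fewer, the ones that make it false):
is true only for:
  l=False, o=False;
  l=False, o=True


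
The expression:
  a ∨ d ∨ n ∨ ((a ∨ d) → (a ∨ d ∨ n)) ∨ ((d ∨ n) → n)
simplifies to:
True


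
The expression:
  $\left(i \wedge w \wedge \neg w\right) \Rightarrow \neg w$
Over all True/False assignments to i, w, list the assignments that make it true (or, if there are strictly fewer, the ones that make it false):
is always true.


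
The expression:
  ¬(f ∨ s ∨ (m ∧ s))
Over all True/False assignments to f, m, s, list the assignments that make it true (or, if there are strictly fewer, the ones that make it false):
is true only for:
  f=False, m=False, s=False;
  f=False, m=True, s=False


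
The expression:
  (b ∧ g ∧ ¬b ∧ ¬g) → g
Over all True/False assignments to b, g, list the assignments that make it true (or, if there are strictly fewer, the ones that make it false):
is always true.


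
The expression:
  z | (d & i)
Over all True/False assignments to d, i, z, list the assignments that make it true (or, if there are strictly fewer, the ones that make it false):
is false only for:
  d=False, i=False, z=False;
  d=False, i=True, z=False;
  d=True, i=False, z=False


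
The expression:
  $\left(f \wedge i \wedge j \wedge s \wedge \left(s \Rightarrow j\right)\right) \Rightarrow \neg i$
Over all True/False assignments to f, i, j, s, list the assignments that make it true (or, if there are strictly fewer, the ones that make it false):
is false only for:
  f=True, i=True, j=True, s=True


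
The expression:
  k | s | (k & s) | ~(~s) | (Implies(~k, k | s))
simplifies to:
k | s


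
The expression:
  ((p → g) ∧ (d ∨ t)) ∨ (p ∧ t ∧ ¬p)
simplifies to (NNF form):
(d ∨ t) ∧ (g ∨ ¬p)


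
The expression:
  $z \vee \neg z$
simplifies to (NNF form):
$\text{True}$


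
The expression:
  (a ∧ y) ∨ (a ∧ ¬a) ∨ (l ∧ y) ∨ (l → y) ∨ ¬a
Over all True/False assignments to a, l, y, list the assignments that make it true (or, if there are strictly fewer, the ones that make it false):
is false only for:
  a=True, l=True, y=False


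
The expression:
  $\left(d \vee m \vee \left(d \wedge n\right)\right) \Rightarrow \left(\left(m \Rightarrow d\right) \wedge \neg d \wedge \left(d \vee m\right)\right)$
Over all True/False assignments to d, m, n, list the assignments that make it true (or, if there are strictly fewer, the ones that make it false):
is true only for:
  d=False, m=False, n=False;
  d=False, m=False, n=True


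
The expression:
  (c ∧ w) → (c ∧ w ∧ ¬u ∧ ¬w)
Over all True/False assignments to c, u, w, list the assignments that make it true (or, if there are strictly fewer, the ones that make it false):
is false only for:
  c=True, u=False, w=True;
  c=True, u=True, w=True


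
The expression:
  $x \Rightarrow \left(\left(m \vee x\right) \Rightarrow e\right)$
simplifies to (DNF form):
$e \vee \neg x$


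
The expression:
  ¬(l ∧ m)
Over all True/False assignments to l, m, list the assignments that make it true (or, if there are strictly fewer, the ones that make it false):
is false only for:
  l=True, m=True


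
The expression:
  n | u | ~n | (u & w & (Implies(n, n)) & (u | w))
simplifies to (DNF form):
True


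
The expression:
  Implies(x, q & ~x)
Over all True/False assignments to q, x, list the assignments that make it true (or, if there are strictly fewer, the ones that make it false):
is true only for:
  q=False, x=False;
  q=True, x=False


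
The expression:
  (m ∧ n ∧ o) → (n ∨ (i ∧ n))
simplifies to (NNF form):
True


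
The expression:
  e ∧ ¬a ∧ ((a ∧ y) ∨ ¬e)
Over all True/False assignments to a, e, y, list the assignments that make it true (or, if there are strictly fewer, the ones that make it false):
is never true.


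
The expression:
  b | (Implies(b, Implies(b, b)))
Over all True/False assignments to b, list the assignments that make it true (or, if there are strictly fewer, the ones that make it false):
is always true.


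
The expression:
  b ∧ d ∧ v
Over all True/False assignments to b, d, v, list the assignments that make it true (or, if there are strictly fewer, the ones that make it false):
is true only for:
  b=True, d=True, v=True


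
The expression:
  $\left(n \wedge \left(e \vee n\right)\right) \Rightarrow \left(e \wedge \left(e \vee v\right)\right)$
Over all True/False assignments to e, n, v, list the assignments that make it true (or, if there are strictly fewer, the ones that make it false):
is false only for:
  e=False, n=True, v=False;
  e=False, n=True, v=True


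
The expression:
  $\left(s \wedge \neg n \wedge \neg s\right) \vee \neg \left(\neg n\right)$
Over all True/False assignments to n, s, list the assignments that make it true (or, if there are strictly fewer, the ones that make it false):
is true only for:
  n=True, s=False;
  n=True, s=True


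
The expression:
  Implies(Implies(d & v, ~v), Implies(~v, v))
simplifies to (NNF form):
v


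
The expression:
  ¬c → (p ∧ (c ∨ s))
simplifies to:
c ∨ (p ∧ s)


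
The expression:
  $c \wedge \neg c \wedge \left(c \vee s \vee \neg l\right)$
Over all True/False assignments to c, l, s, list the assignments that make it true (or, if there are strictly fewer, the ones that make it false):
is never true.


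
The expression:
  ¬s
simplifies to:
¬s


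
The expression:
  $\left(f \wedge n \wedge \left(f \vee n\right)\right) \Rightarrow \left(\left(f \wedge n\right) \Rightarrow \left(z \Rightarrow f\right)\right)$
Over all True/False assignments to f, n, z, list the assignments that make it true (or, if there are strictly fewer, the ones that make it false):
is always true.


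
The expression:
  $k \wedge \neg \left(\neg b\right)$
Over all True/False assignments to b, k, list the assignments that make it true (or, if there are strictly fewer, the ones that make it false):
is true only for:
  b=True, k=True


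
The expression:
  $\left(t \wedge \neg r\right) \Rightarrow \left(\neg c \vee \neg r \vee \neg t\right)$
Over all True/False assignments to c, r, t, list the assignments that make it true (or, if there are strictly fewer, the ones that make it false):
is always true.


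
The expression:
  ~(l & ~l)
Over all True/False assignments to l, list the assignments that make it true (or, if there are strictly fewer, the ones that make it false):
is always true.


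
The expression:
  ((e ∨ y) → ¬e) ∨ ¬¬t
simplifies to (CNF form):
t ∨ ¬e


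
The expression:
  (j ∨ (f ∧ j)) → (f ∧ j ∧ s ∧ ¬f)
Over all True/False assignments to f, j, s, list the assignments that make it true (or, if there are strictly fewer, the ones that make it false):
is true only for:
  f=False, j=False, s=False;
  f=False, j=False, s=True;
  f=True, j=False, s=False;
  f=True, j=False, s=True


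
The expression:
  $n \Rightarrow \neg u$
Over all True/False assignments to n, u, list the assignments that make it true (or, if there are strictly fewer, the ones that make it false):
is false only for:
  n=True, u=True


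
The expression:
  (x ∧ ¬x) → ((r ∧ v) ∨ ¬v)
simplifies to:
True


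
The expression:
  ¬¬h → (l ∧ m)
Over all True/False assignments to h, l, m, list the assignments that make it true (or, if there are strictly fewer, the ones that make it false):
is false only for:
  h=True, l=False, m=False;
  h=True, l=False, m=True;
  h=True, l=True, m=False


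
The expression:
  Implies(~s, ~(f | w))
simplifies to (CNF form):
(s | ~f) & (s | ~w)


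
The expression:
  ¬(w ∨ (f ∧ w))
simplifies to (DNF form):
¬w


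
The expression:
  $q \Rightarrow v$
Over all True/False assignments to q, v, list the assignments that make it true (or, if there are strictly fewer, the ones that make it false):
is false only for:
  q=True, v=False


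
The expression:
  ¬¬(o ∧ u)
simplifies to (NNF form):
o ∧ u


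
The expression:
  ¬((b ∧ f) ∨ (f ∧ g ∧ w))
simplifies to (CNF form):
(¬b ∨ ¬f) ∧ (¬f ∨ ¬g ∨ ¬w)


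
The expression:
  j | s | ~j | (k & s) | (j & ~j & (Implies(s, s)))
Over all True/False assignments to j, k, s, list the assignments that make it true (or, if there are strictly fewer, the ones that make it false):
is always true.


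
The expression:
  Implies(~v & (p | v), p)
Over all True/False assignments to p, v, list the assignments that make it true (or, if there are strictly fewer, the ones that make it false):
is always true.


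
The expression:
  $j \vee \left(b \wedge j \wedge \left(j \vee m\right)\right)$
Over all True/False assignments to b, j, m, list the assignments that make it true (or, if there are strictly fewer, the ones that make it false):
is true only for:
  b=False, j=True, m=False;
  b=False, j=True, m=True;
  b=True, j=True, m=False;
  b=True, j=True, m=True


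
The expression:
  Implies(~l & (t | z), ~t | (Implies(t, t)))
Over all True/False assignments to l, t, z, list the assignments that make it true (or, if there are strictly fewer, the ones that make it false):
is always true.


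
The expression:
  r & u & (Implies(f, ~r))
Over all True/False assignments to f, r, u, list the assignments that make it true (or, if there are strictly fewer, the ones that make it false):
is true only for:
  f=False, r=True, u=True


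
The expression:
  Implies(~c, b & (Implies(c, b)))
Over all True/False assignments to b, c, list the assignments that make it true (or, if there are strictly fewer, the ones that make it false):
is false only for:
  b=False, c=False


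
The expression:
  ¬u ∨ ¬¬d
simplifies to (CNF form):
d ∨ ¬u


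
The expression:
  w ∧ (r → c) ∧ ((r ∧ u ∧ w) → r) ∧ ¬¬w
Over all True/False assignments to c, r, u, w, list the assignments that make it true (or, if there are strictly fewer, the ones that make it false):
is true only for:
  c=False, r=False, u=False, w=True;
  c=False, r=False, u=True, w=True;
  c=True, r=False, u=False, w=True;
  c=True, r=False, u=True, w=True;
  c=True, r=True, u=False, w=True;
  c=True, r=True, u=True, w=True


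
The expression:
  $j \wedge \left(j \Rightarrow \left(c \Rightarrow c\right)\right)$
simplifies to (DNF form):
$j$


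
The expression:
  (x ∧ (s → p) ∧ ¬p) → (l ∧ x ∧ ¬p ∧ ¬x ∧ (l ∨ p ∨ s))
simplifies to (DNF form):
p ∨ s ∨ ¬x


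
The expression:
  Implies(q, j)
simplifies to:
j | ~q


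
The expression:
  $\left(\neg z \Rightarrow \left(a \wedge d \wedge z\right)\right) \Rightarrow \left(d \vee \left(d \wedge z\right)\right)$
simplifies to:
$d \vee \neg z$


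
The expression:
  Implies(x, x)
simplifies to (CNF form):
True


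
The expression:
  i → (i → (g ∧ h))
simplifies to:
(g ∧ h) ∨ ¬i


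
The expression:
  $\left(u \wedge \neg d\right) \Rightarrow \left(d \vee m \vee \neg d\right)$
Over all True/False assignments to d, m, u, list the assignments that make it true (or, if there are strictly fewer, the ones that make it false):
is always true.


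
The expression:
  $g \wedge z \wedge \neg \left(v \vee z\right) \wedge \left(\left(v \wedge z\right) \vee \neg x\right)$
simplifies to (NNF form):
$\text{False}$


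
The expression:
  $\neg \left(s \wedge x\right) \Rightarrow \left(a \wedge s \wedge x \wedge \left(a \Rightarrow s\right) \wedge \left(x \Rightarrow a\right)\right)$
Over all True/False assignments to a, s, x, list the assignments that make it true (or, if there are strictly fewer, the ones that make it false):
is true only for:
  a=False, s=True, x=True;
  a=True, s=True, x=True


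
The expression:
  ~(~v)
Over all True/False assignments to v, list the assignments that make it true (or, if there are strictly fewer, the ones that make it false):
is true only for:
  v=True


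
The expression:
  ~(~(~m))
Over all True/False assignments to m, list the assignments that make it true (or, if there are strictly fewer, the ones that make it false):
is true only for:
  m=False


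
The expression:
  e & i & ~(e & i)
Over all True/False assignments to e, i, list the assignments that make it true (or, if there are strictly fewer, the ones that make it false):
is never true.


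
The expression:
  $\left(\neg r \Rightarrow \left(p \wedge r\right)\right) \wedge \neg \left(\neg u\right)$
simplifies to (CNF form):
$r \wedge u$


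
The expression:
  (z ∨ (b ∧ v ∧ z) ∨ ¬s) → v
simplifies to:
v ∨ (s ∧ ¬z)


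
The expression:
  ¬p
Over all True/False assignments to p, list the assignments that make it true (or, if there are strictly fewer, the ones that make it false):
is true only for:
  p=False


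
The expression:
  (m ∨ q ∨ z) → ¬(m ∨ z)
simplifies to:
¬m ∧ ¬z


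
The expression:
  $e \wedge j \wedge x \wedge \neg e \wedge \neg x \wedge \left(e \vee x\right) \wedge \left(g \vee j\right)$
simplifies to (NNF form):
$\text{False}$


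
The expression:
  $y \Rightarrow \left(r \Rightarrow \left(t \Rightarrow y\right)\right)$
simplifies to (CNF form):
$\text{True}$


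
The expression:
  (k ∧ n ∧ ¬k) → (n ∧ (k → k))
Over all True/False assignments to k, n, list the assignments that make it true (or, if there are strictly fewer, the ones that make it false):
is always true.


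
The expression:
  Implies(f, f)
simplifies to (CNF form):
True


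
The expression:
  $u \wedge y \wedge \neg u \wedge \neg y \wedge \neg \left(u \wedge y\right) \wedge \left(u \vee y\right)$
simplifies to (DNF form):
$\text{False}$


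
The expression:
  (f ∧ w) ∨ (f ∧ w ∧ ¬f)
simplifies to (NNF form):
f ∧ w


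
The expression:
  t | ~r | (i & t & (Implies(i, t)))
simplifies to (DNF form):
t | ~r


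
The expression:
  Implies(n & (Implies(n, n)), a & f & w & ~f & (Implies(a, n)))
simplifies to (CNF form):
~n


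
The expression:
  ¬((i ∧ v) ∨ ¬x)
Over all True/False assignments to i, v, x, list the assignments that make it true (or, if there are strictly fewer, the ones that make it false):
is true only for:
  i=False, v=False, x=True;
  i=False, v=True, x=True;
  i=True, v=False, x=True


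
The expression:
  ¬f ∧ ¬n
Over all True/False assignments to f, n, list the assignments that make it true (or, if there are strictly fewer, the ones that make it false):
is true only for:
  f=False, n=False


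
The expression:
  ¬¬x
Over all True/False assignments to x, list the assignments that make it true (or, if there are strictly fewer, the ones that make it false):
is true only for:
  x=True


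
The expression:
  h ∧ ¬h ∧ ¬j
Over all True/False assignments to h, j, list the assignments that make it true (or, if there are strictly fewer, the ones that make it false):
is never true.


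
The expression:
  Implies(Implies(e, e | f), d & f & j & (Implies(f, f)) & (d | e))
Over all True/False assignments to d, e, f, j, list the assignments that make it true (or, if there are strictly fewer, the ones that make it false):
is true only for:
  d=True, e=False, f=True, j=True;
  d=True, e=True, f=True, j=True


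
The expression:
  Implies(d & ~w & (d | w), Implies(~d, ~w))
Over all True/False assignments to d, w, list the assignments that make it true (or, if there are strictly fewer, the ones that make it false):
is always true.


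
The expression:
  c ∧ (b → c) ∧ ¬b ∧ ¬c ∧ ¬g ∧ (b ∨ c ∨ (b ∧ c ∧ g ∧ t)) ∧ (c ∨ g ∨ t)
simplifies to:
False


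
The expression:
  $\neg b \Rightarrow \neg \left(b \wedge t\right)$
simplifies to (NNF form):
$\text{True}$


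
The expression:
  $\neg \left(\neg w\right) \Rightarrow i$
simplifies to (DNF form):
$i \vee \neg w$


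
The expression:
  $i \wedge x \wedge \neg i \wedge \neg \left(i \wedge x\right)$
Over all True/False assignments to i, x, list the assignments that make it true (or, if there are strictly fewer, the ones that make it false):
is never true.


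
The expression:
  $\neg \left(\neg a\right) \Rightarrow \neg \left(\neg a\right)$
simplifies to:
$\text{True}$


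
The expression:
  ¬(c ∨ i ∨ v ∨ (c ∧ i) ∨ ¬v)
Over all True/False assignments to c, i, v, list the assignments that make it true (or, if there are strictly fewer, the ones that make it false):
is never true.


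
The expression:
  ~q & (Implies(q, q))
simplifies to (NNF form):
~q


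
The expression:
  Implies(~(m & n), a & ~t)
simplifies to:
(m & n) | (a & ~t)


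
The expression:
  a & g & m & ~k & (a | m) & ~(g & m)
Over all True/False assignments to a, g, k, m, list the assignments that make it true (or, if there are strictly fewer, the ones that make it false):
is never true.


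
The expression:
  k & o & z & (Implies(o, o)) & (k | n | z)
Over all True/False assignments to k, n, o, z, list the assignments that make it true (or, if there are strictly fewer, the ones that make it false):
is true only for:
  k=True, n=False, o=True, z=True;
  k=True, n=True, o=True, z=True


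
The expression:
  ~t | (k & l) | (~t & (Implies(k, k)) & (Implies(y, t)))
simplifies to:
~t | (k & l)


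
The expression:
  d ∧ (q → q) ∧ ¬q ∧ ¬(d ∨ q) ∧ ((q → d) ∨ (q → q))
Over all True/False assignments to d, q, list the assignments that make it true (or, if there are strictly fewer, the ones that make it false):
is never true.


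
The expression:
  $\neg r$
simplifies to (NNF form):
$\neg r$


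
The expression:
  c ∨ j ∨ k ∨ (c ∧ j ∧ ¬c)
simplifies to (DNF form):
c ∨ j ∨ k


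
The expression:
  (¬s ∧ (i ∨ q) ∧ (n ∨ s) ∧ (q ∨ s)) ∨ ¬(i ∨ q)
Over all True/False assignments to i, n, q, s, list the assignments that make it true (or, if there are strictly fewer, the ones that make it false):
is true only for:
  i=False, n=False, q=False, s=False;
  i=False, n=False, q=False, s=True;
  i=False, n=True, q=False, s=False;
  i=False, n=True, q=False, s=True;
  i=False, n=True, q=True, s=False;
  i=True, n=True, q=True, s=False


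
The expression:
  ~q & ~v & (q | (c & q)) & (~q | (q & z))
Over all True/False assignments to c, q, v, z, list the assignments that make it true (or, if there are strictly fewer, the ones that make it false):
is never true.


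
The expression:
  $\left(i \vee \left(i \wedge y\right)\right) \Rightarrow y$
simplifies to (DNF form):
$y \vee \neg i$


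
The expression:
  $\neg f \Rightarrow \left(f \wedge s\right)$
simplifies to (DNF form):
$f$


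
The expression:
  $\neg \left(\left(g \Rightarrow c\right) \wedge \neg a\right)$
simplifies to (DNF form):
$a \vee \left(g \wedge \neg c\right)$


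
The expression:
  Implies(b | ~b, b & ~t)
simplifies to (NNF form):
b & ~t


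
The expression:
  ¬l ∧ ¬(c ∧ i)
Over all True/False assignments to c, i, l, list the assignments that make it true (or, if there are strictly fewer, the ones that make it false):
is true only for:
  c=False, i=False, l=False;
  c=False, i=True, l=False;
  c=True, i=False, l=False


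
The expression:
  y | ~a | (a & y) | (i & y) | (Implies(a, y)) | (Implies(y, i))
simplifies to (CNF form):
True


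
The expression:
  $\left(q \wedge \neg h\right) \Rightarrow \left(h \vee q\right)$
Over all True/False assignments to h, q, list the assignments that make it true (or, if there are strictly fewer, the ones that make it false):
is always true.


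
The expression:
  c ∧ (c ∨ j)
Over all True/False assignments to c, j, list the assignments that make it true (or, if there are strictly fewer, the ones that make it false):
is true only for:
  c=True, j=False;
  c=True, j=True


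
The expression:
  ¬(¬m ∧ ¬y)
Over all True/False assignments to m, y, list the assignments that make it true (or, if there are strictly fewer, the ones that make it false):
is false only for:
  m=False, y=False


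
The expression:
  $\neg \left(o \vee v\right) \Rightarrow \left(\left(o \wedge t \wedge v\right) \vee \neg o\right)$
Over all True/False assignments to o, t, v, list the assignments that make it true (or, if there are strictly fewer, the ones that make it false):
is always true.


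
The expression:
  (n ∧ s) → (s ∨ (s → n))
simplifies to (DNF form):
True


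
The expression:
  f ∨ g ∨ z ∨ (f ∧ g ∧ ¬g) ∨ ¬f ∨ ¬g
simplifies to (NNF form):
True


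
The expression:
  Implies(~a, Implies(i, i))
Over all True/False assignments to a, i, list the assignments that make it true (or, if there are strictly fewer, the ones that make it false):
is always true.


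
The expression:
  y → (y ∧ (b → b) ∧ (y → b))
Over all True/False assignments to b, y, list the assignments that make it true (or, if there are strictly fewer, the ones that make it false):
is false only for:
  b=False, y=True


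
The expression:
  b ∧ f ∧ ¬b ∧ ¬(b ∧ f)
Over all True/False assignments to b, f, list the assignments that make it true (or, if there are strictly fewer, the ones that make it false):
is never true.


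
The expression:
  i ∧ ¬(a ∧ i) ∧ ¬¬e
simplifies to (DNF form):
e ∧ i ∧ ¬a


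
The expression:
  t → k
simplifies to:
k ∨ ¬t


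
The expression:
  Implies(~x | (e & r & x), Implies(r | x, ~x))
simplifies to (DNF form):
~e | ~r | ~x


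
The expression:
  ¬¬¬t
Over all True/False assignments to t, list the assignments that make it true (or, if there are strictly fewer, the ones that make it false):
is true only for:
  t=False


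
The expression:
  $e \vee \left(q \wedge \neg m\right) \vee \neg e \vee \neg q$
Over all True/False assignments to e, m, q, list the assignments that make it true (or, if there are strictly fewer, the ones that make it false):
is always true.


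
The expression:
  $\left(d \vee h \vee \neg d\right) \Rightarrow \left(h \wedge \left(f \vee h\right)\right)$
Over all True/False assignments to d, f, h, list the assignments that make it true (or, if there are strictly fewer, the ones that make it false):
is true only for:
  d=False, f=False, h=True;
  d=False, f=True, h=True;
  d=True, f=False, h=True;
  d=True, f=True, h=True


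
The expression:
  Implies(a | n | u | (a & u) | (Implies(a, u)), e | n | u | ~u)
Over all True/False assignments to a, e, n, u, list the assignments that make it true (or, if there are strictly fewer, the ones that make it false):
is always true.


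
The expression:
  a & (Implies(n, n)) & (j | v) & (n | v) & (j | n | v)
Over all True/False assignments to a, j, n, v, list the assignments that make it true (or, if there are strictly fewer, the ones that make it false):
is true only for:
  a=True, j=False, n=False, v=True;
  a=True, j=False, n=True, v=True;
  a=True, j=True, n=False, v=True;
  a=True, j=True, n=True, v=False;
  a=True, j=True, n=True, v=True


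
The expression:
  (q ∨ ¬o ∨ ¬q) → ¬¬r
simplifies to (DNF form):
r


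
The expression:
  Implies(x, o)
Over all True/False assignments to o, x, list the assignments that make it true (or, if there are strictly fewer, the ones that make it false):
is false only for:
  o=False, x=True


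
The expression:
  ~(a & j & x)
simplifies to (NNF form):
~a | ~j | ~x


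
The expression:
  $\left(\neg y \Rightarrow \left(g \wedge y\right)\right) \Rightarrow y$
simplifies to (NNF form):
$\text{True}$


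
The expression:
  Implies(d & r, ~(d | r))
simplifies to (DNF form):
~d | ~r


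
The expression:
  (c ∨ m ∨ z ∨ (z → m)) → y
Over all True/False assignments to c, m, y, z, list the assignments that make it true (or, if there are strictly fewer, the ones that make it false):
is true only for:
  c=False, m=False, y=True, z=False;
  c=False, m=False, y=True, z=True;
  c=False, m=True, y=True, z=False;
  c=False, m=True, y=True, z=True;
  c=True, m=False, y=True, z=False;
  c=True, m=False, y=True, z=True;
  c=True, m=True, y=True, z=False;
  c=True, m=True, y=True, z=True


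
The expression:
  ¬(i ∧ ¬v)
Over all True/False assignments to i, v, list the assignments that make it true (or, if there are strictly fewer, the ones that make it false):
is false only for:
  i=True, v=False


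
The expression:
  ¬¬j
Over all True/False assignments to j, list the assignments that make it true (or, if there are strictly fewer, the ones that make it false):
is true only for:
  j=True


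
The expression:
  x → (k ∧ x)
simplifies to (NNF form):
k ∨ ¬x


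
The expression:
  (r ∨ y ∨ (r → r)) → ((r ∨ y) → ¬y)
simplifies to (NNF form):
¬y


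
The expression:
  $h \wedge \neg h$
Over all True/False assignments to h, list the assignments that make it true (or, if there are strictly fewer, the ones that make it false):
is never true.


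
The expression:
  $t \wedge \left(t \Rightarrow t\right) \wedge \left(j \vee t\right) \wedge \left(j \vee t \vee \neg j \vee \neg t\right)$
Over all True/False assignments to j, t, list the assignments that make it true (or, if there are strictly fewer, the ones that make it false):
is true only for:
  j=False, t=True;
  j=True, t=True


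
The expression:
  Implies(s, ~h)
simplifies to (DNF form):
~h | ~s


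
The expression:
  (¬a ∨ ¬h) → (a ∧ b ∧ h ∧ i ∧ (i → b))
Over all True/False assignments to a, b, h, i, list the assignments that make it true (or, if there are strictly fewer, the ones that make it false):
is true only for:
  a=True, b=False, h=True, i=False;
  a=True, b=False, h=True, i=True;
  a=True, b=True, h=True, i=False;
  a=True, b=True, h=True, i=True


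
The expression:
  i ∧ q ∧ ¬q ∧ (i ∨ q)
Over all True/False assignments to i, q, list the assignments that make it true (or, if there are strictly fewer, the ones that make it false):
is never true.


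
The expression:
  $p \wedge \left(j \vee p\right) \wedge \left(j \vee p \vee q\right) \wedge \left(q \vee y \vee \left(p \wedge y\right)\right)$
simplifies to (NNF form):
$p \wedge \left(q \vee y\right)$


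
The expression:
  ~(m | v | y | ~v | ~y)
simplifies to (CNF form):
False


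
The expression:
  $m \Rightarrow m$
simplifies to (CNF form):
$\text{True}$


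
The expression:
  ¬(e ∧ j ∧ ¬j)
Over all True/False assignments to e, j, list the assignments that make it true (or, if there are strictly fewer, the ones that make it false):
is always true.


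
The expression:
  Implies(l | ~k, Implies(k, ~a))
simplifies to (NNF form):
~a | ~k | ~l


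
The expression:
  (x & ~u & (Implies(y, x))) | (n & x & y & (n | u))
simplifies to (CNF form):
x & (n | ~u) & (y | ~u)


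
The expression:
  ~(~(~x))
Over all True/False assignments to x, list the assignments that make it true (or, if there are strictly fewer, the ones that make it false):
is true only for:
  x=False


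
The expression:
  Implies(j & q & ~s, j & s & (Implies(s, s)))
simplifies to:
s | ~j | ~q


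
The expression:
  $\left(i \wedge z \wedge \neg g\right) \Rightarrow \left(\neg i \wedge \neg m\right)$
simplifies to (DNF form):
$g \vee \neg i \vee \neg z$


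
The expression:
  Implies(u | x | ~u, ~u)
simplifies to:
~u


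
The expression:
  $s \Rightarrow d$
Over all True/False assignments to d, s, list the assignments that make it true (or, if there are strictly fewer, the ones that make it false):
is false only for:
  d=False, s=True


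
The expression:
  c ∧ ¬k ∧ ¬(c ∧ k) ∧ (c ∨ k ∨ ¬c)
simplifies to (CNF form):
c ∧ ¬k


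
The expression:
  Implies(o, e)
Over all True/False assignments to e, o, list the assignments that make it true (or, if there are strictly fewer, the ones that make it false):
is false only for:
  e=False, o=True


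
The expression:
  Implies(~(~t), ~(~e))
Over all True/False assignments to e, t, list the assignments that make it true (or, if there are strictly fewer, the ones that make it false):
is false only for:
  e=False, t=True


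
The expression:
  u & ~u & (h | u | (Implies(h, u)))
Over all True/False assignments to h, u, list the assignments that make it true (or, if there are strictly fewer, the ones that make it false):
is never true.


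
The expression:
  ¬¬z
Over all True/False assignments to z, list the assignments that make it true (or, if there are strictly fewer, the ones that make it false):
is true only for:
  z=True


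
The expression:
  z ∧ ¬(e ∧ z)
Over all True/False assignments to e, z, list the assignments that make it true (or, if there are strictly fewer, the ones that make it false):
is true only for:
  e=False, z=True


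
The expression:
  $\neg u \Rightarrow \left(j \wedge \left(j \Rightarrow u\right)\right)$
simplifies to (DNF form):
$u$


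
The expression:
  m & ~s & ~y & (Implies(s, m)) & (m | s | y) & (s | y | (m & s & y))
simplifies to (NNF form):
False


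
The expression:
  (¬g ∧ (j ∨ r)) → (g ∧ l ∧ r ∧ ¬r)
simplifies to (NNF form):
g ∨ (¬j ∧ ¬r)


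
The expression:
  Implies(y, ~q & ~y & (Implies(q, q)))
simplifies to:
~y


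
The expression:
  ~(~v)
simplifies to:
v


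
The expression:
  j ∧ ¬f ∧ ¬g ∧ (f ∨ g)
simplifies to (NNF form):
False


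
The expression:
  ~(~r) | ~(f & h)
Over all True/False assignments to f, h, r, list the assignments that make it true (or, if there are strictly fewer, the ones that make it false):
is false only for:
  f=True, h=True, r=False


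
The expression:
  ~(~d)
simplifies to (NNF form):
d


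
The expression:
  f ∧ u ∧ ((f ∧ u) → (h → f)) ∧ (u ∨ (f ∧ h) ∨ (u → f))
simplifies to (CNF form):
f ∧ u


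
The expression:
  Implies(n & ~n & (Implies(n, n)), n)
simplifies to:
True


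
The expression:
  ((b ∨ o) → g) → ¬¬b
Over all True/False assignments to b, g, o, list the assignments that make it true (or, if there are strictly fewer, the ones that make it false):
is false only for:
  b=False, g=False, o=False;
  b=False, g=True, o=False;
  b=False, g=True, o=True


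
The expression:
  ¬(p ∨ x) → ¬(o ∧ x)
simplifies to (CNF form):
True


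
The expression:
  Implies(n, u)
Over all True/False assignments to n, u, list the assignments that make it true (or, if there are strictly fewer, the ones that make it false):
is false only for:
  n=True, u=False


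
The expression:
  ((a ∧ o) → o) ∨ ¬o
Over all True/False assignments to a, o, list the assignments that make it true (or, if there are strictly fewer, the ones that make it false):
is always true.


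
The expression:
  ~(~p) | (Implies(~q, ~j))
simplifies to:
p | q | ~j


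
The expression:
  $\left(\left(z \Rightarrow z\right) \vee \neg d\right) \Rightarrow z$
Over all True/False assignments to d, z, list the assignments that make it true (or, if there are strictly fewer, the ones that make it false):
is true only for:
  d=False, z=True;
  d=True, z=True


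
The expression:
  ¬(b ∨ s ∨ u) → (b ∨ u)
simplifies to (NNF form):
b ∨ s ∨ u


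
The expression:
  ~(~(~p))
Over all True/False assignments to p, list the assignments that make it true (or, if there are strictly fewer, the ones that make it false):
is true only for:
  p=False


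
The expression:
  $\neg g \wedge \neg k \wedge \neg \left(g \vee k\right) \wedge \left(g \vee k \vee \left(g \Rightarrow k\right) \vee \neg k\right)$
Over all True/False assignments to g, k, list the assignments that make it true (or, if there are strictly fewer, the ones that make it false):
is true only for:
  g=False, k=False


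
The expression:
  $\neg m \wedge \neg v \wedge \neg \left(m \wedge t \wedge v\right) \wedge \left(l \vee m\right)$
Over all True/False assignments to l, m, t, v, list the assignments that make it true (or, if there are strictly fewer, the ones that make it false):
is true only for:
  l=True, m=False, t=False, v=False;
  l=True, m=False, t=True, v=False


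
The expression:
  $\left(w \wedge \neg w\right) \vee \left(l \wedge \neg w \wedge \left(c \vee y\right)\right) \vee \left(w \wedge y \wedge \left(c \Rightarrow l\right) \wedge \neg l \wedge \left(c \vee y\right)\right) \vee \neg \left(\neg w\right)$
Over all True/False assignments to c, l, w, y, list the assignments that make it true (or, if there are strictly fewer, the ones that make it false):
is false only for:
  c=False, l=False, w=False, y=False;
  c=False, l=False, w=False, y=True;
  c=False, l=True, w=False, y=False;
  c=True, l=False, w=False, y=False;
  c=True, l=False, w=False, y=True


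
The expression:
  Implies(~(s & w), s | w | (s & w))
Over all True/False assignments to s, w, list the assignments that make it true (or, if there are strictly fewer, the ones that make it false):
is false only for:
  s=False, w=False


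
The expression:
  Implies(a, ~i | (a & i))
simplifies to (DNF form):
True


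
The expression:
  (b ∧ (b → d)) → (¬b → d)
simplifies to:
True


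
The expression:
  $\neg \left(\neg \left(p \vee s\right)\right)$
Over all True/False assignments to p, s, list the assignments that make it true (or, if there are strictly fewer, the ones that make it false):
is false only for:
  p=False, s=False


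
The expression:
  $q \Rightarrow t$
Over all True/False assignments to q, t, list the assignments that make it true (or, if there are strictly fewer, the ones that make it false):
is false only for:
  q=True, t=False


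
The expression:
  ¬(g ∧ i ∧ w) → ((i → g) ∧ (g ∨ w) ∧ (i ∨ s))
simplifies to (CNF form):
(g ∨ w) ∧ (g ∨ ¬i) ∧ (i ∨ s)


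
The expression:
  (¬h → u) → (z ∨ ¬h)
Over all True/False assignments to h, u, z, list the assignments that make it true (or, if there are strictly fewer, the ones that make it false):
is false only for:
  h=True, u=False, z=False;
  h=True, u=True, z=False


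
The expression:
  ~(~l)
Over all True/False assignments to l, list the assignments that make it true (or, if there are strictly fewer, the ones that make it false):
is true only for:
  l=True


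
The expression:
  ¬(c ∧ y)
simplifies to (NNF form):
¬c ∨ ¬y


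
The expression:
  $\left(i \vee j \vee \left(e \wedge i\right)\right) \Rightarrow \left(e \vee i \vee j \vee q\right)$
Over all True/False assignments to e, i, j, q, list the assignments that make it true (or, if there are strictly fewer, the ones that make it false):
is always true.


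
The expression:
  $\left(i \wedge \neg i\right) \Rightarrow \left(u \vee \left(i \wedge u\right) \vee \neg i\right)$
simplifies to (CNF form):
$\text{True}$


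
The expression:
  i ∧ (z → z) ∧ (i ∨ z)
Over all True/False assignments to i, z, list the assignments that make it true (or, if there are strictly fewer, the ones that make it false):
is true only for:
  i=True, z=False;
  i=True, z=True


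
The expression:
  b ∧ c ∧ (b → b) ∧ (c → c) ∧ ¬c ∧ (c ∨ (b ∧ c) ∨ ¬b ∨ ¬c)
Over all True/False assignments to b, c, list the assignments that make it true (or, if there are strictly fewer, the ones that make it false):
is never true.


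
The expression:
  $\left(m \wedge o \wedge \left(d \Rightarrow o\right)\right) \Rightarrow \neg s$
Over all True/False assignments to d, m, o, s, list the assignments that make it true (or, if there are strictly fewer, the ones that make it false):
is false only for:
  d=False, m=True, o=True, s=True;
  d=True, m=True, o=True, s=True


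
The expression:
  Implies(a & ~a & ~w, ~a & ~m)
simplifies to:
True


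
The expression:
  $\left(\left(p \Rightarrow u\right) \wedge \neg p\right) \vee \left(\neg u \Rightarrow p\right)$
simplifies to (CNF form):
$\text{True}$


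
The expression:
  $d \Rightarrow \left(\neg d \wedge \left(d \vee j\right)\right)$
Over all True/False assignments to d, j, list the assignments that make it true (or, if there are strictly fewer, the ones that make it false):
is true only for:
  d=False, j=False;
  d=False, j=True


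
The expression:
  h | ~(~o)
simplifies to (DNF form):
h | o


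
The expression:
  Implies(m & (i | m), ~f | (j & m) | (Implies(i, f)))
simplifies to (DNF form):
True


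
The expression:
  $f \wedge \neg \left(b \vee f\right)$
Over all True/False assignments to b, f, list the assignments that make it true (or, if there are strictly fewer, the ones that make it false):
is never true.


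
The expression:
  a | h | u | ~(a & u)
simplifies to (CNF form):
True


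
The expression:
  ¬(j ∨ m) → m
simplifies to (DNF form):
j ∨ m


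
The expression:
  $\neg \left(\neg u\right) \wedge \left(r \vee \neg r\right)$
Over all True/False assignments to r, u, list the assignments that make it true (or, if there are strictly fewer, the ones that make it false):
is true only for:
  r=False, u=True;
  r=True, u=True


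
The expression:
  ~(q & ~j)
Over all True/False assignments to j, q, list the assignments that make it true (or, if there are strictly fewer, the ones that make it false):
is false only for:
  j=False, q=True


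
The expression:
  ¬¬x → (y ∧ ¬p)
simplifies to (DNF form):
(y ∧ ¬p) ∨ ¬x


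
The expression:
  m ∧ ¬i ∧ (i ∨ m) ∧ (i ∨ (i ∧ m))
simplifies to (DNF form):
False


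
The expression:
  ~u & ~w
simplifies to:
~u & ~w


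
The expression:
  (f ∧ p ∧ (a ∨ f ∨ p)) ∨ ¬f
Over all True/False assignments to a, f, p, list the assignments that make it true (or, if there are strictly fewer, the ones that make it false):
is false only for:
  a=False, f=True, p=False;
  a=True, f=True, p=False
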